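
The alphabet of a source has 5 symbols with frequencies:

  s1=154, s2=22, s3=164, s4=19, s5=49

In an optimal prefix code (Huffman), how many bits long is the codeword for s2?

4

Huffman merges, smallest pair first:
merge s4(19) and s2(22): 41
merge 41 and s5(49): 90
merge 90 and s1(154): 244
merge s3(164) and 244: 408
s2 sits 4 levels below the root, so its codeword is 4 bits.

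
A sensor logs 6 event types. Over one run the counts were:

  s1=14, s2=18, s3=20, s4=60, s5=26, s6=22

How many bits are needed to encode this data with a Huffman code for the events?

392

Merge the two smallest weights repeatedly:
combine s1(14), s2(18) → 32
combine s3(20), s6(22) → 42
combine s5(26), 32 → 58
combine 42, 58 → 100
combine s4(60), 100 → 160
The encoded length is the sum of every internal node's weight: 32 + 42 + 58 + 100 + 160 = 392 bits.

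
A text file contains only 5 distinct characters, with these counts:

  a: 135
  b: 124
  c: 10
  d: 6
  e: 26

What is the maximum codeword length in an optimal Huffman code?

4

Merge the two lowest-weight nodes at each step:
merge d(6) and c(10): 16
merge 16 and e(26): 42
merge 42 and b(124): 166
merge a(135) and 166: 301
The rarest symbols sit at the bottom; the longest codeword is 4 bits.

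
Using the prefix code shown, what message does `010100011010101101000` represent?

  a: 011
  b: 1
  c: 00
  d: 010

dbcadbadc

Read left to right; each codeword is recognised as soon as it completes (prefix code):
  010→d | 1→b | 00→c | 011→a | 010→d | 1→b | 011→a | 010→d | 00→c
Decoded message: dbcadbadc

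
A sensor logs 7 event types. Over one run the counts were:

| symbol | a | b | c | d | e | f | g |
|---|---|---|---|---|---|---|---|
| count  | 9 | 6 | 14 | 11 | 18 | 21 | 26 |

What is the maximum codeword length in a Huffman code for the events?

Merge the two lowest-weight nodes at each step:
merge b(6) and a(9): 15
merge d(11) and c(14): 25
merge 15 and e(18): 33
merge f(21) and 25: 46
merge g(26) and 33: 59
merge 46 and 59: 105
The rarest symbols sit at the bottom; the longest codeword is 4 bits.

4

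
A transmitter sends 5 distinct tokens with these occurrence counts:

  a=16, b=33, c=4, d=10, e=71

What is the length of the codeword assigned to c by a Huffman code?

4

Huffman merges, smallest pair first:
merge c(4) and d(10): 14
merge 14 and a(16): 30
merge 30 and b(33): 63
merge 63 and e(71): 134
The subtree containing c is merged 4 times, so code length = 4.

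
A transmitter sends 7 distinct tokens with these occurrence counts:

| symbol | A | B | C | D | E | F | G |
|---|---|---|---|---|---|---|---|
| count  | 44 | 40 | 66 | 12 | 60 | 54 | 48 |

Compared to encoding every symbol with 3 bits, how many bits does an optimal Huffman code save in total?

74

Fixed-length: 3 bits × 324 symbols = 972 bits.
Huffman merges:
combine D(12), B(40) → 52
combine A(44), G(48) → 92
combine 52, F(54) → 106
combine E(60), C(66) → 126
combine 92, 106 → 198
combine 126, 198 → 324
Huffman total = 52 + 92 + 106 + 126 + 198 + 324 = 898 bits.
Saving = 972 − 898 = 74 bits.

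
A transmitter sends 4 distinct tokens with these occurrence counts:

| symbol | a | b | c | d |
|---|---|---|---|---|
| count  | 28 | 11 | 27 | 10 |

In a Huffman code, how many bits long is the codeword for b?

3

Build the tree from the bottom:
combine d(10), b(11) → 21
combine 21, c(27) → 48
combine a(28), 48 → 76
b sits 3 levels below the root, so its codeword is 3 bits.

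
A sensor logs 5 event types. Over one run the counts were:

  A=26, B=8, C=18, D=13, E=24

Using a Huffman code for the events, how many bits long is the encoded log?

Build the Huffman tree bottom-up:
B(8) + D(13) → 21
C(18) + 21 → 39
E(24) + A(26) → 50
39 + 50 → 89
The encoded length is the sum of every internal node's weight: 21 + 39 + 50 + 89 = 199 bits.

199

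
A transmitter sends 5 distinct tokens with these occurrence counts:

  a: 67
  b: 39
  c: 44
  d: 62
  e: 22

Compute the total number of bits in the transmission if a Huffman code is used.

Merge the two smallest weights repeatedly:
merge e(22) and b(39): 61
merge c(44) and 61: 105
merge d(62) and a(67): 129
merge 105 and 129: 234
The encoded length is the sum of every internal node's weight: 61 + 105 + 129 + 234 = 529 bits.

529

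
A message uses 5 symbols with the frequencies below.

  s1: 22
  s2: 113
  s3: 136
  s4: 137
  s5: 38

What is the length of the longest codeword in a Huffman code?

Merge the two lowest-weight nodes at each step:
merge s1(22) and s5(38): 60
merge 60 and s2(113): 173
merge s3(136) and s4(137): 273
merge 173 and 273: 446
Maximum depth reached is 3.

3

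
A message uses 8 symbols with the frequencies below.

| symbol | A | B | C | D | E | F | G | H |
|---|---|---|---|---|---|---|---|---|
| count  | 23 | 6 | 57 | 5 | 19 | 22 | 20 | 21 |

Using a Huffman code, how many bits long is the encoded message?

Greedily combine the two least-frequent nodes:
D(5) + B(6) → 11
11 + E(19) → 30
G(20) + H(21) → 41
F(22) + A(23) → 45
30 + 41 → 71
45 + C(57) → 102
71 + 102 → 173
The encoded length is the sum of every internal node's weight: 11 + 30 + 41 + 45 + 71 + 102 + 173 = 473 bits.

473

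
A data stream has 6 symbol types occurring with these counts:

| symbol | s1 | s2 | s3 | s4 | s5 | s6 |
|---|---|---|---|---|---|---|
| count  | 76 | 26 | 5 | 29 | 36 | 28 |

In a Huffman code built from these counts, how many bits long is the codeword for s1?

1

Huffman merges, smallest pair first:
s3(5) + s2(26) → 31
s6(28) + s4(29) → 57
31 + s5(36) → 67
57 + 67 → 124
s1(76) + 124 → 200
s1 sits one level below the root: a 1-bit codeword.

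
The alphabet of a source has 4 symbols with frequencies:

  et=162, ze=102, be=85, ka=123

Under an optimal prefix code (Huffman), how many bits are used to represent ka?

2

Repeatedly merge the two smallest:
be(85) + ze(102) → 187
ka(123) + et(162) → 285
187 + 285 → 472
ka sits 2 levels below the root, so its codeword is 2 bits.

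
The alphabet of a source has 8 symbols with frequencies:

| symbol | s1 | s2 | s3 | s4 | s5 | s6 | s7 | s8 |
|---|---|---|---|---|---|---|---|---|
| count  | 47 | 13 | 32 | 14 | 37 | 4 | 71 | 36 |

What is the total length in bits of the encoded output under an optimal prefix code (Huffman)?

692

Build the Huffman tree bottom-up:
s6(4) + s2(13) → 17
s4(14) + 17 → 31
31 + s3(32) → 63
s8(36) + s5(37) → 73
s1(47) + 63 → 110
s7(71) + 73 → 144
110 + 144 → 254
Each symbol's bit-cost is frequency × depth; summing gives 692 bits (equivalently 17 + 31 + 63 + 73 + 110 + 144 + 254).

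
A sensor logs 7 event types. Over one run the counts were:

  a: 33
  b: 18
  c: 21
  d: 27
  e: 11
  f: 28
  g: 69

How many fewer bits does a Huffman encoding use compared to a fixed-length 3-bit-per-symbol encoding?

73

Fixed-length: 3 bits × 207 symbols = 621 bits.
Huffman merges:
combine e(11), b(18) → 29
combine c(21), d(27) → 48
combine f(28), 29 → 57
combine a(33), 48 → 81
combine 57, g(69) → 126
combine 81, 126 → 207
Huffman total = 29 + 48 + 57 + 81 + 126 + 207 = 548 bits.
Saving = 621 − 548 = 73 bits.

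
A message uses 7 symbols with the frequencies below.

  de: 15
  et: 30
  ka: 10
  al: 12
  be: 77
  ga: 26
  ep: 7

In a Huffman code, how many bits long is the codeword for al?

4

Repeatedly merge the two smallest:
ep(7) + ka(10) → 17
al(12) + de(15) → 27
17 + ga(26) → 43
27 + et(30) → 57
43 + 57 → 100
be(77) + 100 → 177
al sits 4 levels below the root, so its codeword is 4 bits.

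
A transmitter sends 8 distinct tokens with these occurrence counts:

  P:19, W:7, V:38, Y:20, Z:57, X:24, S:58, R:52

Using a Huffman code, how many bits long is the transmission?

Build the Huffman tree bottom-up:
merge W(7) and P(19): 26
merge Y(20) and X(24): 44
merge 26 and V(38): 64
merge 44 and R(52): 96
merge Z(57) and S(58): 115
merge 64 and 96: 160
merge 115 and 160: 275
The encoded length is the sum of every internal node's weight: 26 + 44 + 64 + 96 + 115 + 160 + 275 = 780 bits.

780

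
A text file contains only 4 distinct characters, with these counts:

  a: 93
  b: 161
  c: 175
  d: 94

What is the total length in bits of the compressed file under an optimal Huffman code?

Merge the two smallest weights repeatedly:
a(93) + d(94) → 187
b(161) + c(175) → 336
187 + 336 → 523
Total encoded bits = sum of merged weights = 187 + 336 + 523 = 1046.

1046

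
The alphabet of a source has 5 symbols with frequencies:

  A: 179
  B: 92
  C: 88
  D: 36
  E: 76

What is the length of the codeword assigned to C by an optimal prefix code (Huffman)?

2

Build the tree from the bottom:
D(36) + E(76) → 112
C(88) + B(92) → 180
112 + A(179) → 291
180 + 291 → 471
The subtree containing C is merged 2 times, so code length = 2.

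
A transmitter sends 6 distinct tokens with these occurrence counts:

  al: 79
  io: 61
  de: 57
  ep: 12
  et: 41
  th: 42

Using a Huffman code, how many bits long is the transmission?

Merge the two smallest weights repeatedly:
ep(12) + et(41) → 53
th(42) + 53 → 95
de(57) + io(61) → 118
al(79) + 95 → 174
118 + 174 → 292
The encoded length is the sum of every internal node's weight: 53 + 95 + 118 + 174 + 292 = 732 bits.

732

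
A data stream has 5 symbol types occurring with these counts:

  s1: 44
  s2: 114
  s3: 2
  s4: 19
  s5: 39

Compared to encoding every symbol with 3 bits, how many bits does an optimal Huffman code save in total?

Fixed-length: 3 bits × 218 symbols = 654 bits.
Huffman merges:
combine s3(2), s4(19) → 21
combine 21, s5(39) → 60
combine s1(44), 60 → 104
combine 104, s2(114) → 218
Huffman total = 21 + 60 + 104 + 218 = 403 bits.
Saving = 654 − 403 = 251 bits.

251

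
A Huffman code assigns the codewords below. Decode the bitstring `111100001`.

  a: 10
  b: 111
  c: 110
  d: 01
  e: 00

baed

Read left to right; each codeword is recognised as soon as it completes (prefix code):
  111→b | 10→a | 00→e | 01→d
Decoded message: baed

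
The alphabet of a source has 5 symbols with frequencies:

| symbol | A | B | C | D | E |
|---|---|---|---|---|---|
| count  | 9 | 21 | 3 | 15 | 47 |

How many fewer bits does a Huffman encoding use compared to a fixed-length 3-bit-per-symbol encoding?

Fixed-length: 3 bits × 95 symbols = 285 bits.
Huffman merges:
combine C(3), A(9) → 12
combine 12, D(15) → 27
combine B(21), 27 → 48
combine E(47), 48 → 95
Huffman total = 12 + 27 + 48 + 95 = 182 bits.
Saving = 285 − 182 = 103 bits.

103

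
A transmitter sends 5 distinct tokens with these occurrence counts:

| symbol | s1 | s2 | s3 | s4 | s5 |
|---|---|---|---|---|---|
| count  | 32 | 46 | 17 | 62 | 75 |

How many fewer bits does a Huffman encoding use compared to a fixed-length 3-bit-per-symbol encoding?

183

Fixed-length: 3 bits × 232 symbols = 696 bits.
Huffman merges:
merge s3(17) and s1(32): 49
merge s2(46) and 49: 95
merge s4(62) and s5(75): 137
merge 95 and 137: 232
Huffman total = 49 + 95 + 137 + 232 = 513 bits.
Saving = 696 − 513 = 183 bits.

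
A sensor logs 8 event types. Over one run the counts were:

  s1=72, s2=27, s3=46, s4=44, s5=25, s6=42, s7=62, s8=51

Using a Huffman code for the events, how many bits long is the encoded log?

Greedily combine the two least-frequent nodes:
s5(25) + s2(27) → 52
s6(42) + s4(44) → 86
s3(46) + s8(51) → 97
52 + s7(62) → 114
s1(72) + 86 → 158
97 + 114 → 211
158 + 211 → 369
Each symbol's bit-cost is frequency × depth; summing gives 1087 bits (equivalently 52 + 86 + 97 + 114 + 158 + 211 + 369).

1087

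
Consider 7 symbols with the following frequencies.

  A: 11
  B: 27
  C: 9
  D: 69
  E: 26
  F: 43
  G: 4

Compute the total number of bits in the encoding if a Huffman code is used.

465

Build the Huffman tree bottom-up:
combine G(4), C(9) → 13
combine A(11), 13 → 24
combine 24, E(26) → 50
combine B(27), F(43) → 70
combine 50, D(69) → 119
combine 70, 119 → 189
The encoded length is the sum of every internal node's weight: 13 + 24 + 50 + 70 + 119 + 189 = 465 bits.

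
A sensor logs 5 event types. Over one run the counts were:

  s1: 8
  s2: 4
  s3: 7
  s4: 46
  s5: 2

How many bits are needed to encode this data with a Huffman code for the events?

107

Greedily combine the two least-frequent nodes:
merge s5(2) and s2(4): 6
merge 6 and s3(7): 13
merge s1(8) and 13: 21
merge 21 and s4(46): 67
Total encoded bits = sum of merged weights = 6 + 13 + 21 + 67 = 107.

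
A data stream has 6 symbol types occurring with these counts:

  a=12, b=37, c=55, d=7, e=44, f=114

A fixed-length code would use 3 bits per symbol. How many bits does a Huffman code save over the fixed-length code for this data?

209

Fixed-length: 3 bits × 269 symbols = 807 bits.
Huffman merges:
merge d(7) and a(12): 19
merge 19 and b(37): 56
merge e(44) and c(55): 99
merge 56 and 99: 155
merge f(114) and 155: 269
Huffman total = 19 + 56 + 99 + 155 + 269 = 598 bits.
Saving = 807 − 598 = 209 bits.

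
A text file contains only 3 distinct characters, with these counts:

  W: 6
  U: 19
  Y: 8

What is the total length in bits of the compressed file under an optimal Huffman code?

47

Greedily combine the two least-frequent nodes:
W(6) + Y(8) → 14
14 + U(19) → 33
Total encoded bits = sum of merged weights = 14 + 33 = 47.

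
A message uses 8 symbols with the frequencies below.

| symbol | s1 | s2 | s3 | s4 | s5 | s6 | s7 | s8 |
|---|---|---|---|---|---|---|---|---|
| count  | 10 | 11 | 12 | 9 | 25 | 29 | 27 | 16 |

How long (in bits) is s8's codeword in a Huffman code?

Huffman merges, smallest pair first:
merge s4(9) and s1(10): 19
merge s2(11) and s3(12): 23
merge s8(16) and 19: 35
merge 23 and s5(25): 48
merge s7(27) and s6(29): 56
merge 35 and 48: 83
merge 56 and 83: 139
s8 sits 3 levels below the root, so its codeword is 3 bits.

3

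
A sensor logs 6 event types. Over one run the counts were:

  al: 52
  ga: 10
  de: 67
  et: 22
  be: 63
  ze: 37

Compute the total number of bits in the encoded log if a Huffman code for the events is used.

603

Greedily combine the two least-frequent nodes:
combine ga(10), et(22) → 32
combine 32, ze(37) → 69
combine al(52), be(63) → 115
combine de(67), 69 → 136
combine 115, 136 → 251
The encoded length is the sum of every internal node's weight: 32 + 69 + 115 + 136 + 251 = 603 bits.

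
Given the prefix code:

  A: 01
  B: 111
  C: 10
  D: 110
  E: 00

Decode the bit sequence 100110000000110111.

CACEEEDB

Read left to right; each codeword is recognised as soon as it completes (prefix code):
  10→C | 01→A | 10→C | 00→E | 00→E | 00→E | 110→D | 111→B
Decoded message: CACEEEDB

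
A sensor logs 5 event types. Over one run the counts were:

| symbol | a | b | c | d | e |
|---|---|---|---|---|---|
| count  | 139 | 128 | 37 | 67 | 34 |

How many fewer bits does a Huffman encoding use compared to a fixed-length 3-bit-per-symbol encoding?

Fixed-length: 3 bits × 405 symbols = 1215 bits.
Huffman merges:
combine e(34), c(37) → 71
combine d(67), 71 → 138
combine b(128), 138 → 266
combine a(139), 266 → 405
Huffman total = 71 + 138 + 266 + 405 = 880 bits.
Saving = 1215 − 880 = 335 bits.

335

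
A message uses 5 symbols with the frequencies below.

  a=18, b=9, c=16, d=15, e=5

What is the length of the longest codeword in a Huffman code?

3

Merge the two lowest-weight nodes at each step:
e(5) + b(9) → 14
14 + d(15) → 29
c(16) + a(18) → 34
29 + 34 → 63
The first pair merged (e, b) ends up deepest, at depth 3.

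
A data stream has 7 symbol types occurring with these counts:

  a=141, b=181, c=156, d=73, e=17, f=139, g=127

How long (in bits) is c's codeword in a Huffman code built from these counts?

2

Repeatedly merge the two smallest:
combine e(17), d(73) → 90
combine 90, g(127) → 217
combine f(139), a(141) → 280
combine c(156), b(181) → 337
combine 217, 280 → 497
combine 337, 497 → 834
c sits 2 levels below the root, so its codeword is 2 bits.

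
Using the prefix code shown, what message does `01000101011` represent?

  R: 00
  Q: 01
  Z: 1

Read left to right; each codeword is recognised as soon as it completes (prefix code):
  01→Q | 00→R | 01→Q | 01→Q | 01→Q | 1→Z
Decoded message: QRQQQZ

QRQQQZ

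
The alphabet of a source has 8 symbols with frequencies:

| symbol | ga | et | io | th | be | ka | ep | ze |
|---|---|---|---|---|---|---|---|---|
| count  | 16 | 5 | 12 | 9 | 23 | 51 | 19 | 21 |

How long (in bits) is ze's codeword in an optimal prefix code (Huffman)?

Repeatedly merge the two smallest:
et(5) + th(9) → 14
io(12) + 14 → 26
ga(16) + ep(19) → 35
ze(21) + be(23) → 44
26 + 35 → 61
44 + ka(51) → 95
61 + 95 → 156
ze's leaf is at depth 3, giving a 3-bit codeword.

3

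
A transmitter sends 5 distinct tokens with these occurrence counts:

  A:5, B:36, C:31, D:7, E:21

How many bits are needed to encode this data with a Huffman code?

Greedily combine the two least-frequent nodes:
merge A(5) and D(7): 12
merge 12 and E(21): 33
merge C(31) and 33: 64
merge B(36) and 64: 100
Total encoded bits = sum of merged weights = 12 + 33 + 64 + 100 = 209.

209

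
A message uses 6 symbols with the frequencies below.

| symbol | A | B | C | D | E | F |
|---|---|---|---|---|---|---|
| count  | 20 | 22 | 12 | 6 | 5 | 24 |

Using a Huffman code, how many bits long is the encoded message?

212

Build the Huffman tree bottom-up:
merge E(5) and D(6): 11
merge 11 and C(12): 23
merge A(20) and B(22): 42
merge 23 and F(24): 47
merge 42 and 47: 89
Total encoded bits = sum of merged weights = 11 + 23 + 42 + 47 + 89 = 212.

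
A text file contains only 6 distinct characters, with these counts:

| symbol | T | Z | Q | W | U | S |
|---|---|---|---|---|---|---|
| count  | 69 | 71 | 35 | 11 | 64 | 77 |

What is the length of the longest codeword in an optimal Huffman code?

Merge the two lowest-weight nodes at each step:
merge W(11) and Q(35): 46
merge 46 and U(64): 110
merge T(69) and Z(71): 140
merge S(77) and 110: 187
merge 140 and 187: 327
Maximum depth reached is 4.

4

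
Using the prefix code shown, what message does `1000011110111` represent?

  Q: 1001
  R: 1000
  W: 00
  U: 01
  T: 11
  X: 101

Read left to right; each codeword is recognised as soon as it completes (prefix code):
  1000→R | 01→U | 11→T | 101→X | 11→T
Decoded message: RUTXT

RUTXT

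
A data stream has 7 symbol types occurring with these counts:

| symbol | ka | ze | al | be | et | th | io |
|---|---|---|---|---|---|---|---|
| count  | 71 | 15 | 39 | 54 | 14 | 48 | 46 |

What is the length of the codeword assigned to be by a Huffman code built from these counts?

2

Huffman merges, smallest pair first:
et(14) + ze(15) → 29
29 + al(39) → 68
io(46) + th(48) → 94
be(54) + 68 → 122
ka(71) + 94 → 165
122 + 165 → 287
be's leaf is at depth 2, giving a 2-bit codeword.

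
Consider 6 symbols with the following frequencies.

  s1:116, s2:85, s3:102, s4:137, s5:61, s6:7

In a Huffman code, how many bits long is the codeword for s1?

Repeatedly merge the two smallest:
merge s6(7) and s5(61): 68
merge 68 and s2(85): 153
merge s3(102) and s1(116): 218
merge s4(137) and 153: 290
merge 218 and 290: 508
The subtree containing s1 is merged 2 times, so code length = 2.

2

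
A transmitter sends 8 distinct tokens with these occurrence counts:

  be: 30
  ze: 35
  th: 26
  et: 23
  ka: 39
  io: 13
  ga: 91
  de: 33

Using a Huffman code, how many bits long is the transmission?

815

Merge the two smallest weights repeatedly:
io(13) + et(23) → 36
th(26) + be(30) → 56
de(33) + ze(35) → 68
36 + ka(39) → 75
56 + 68 → 124
75 + ga(91) → 166
124 + 166 → 290
Total encoded bits = sum of merged weights = 36 + 56 + 68 + 75 + 124 + 166 + 290 = 815.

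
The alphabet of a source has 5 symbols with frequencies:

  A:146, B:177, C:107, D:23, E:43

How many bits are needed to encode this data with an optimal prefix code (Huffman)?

Build the Huffman tree bottom-up:
D(23) + E(43) → 66
66 + C(107) → 173
A(146) + 173 → 319
B(177) + 319 → 496
Total encoded bits = sum of merged weights = 66 + 173 + 319 + 496 = 1054.

1054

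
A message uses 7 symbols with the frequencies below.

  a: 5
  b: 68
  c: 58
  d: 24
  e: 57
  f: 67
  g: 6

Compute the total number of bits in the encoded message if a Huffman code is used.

708

Build the Huffman tree bottom-up:
combine a(5), g(6) → 11
combine 11, d(24) → 35
combine 35, e(57) → 92
combine c(58), f(67) → 125
combine b(68), 92 → 160
combine 125, 160 → 285
Total encoded bits = sum of merged weights = 11 + 35 + 92 + 125 + 160 + 285 = 708.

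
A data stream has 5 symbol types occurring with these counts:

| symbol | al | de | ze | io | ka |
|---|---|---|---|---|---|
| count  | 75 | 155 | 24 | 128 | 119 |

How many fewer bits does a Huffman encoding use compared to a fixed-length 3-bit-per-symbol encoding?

Fixed-length: 3 bits × 501 symbols = 1503 bits.
Huffman merges:
ze(24) + al(75) → 99
99 + ka(119) → 218
io(128) + de(155) → 283
218 + 283 → 501
Huffman total = 99 + 218 + 283 + 501 = 1101 bits.
Saving = 1503 − 1101 = 402 bits.

402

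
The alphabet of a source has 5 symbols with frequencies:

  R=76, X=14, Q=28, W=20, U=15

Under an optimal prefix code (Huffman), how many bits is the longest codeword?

Merge the two lowest-weight nodes at each step:
merge X(14) and U(15): 29
merge W(20) and Q(28): 48
merge 29 and 48: 77
merge R(76) and 77: 153
Maximum depth reached is 3.

3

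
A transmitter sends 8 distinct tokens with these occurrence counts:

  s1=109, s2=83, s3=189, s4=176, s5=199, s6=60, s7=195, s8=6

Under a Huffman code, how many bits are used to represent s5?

Repeatedly merge the two smallest:
s8(6) + s6(60) → 66
66 + s2(83) → 149
s1(109) + 149 → 258
s4(176) + s3(189) → 365
s7(195) + s5(199) → 394
258 + 365 → 623
394 + 623 → 1017
The subtree containing s5 is merged 2 times, so code length = 2.

2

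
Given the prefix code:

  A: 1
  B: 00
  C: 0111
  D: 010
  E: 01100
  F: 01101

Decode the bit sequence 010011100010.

Read left to right; each codeword is recognised as soon as it completes (prefix code):
  010→D | 0111→C | 00→B | 010→D
Decoded message: DCBD

DCBD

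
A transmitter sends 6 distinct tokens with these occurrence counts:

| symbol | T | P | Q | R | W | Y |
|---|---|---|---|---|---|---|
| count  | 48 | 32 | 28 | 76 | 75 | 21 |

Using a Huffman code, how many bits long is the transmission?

Merge the two smallest weights repeatedly:
combine Y(21), Q(28) → 49
combine P(32), T(48) → 80
combine 49, W(75) → 124
combine R(76), 80 → 156
combine 124, 156 → 280
Each symbol's bit-cost is frequency × depth; summing gives 689 bits (equivalently 49 + 80 + 124 + 156 + 280).

689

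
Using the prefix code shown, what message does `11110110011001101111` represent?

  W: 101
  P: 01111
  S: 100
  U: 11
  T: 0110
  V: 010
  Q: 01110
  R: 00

Read left to right; each codeword is recognised as soon as it completes (prefix code):
  11→U | 11→U | 0110→T | 0110→T | 0110→T | 11→U | 11→U
Decoded message: UUTTTUU

UUTTTUU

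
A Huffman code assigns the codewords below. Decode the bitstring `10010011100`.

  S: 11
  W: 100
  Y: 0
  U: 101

WWSW

Read left to right; each codeword is recognised as soon as it completes (prefix code):
  100→W | 100→W | 11→S | 100→W
Decoded message: WWSW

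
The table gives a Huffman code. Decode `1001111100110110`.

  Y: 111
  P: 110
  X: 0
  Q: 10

QXYPXPP

Read left to right; each codeword is recognised as soon as it completes (prefix code):
  10→Q | 0→X | 111→Y | 110→P | 0→X | 110→P | 110→P
Decoded message: QXYPXPP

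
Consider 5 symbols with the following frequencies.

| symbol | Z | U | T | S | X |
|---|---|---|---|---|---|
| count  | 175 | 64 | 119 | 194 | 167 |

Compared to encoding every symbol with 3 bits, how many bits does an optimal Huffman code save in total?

536

Fixed-length: 3 bits × 719 symbols = 2157 bits.
Huffman merges:
combine U(64), T(119) → 183
combine X(167), Z(175) → 342
combine 183, S(194) → 377
combine 342, 377 → 719
Huffman total = 183 + 342 + 377 + 719 = 1621 bits.
Saving = 2157 − 1621 = 536 bits.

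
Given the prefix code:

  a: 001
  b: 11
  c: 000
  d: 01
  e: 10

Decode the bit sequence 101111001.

Read left to right; each codeword is recognised as soon as it completes (prefix code):
  10→e | 11→b | 11→b | 001→a
Decoded message: ebba

ebba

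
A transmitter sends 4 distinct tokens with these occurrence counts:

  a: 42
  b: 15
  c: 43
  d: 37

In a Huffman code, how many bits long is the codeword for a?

Repeatedly merge the two smallest:
b(15) + d(37) → 52
a(42) + c(43) → 85
52 + 85 → 137
a sits 2 levels below the root, so its codeword is 2 bits.

2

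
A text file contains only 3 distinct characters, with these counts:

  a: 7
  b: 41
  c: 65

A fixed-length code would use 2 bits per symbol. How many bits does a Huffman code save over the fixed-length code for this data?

65

Fixed-length: 2 bits × 113 symbols = 226 bits.
Huffman merges:
combine a(7), b(41) → 48
combine 48, c(65) → 113
Huffman total = 48 + 113 = 161 bits.
Saving = 226 − 161 = 65 bits.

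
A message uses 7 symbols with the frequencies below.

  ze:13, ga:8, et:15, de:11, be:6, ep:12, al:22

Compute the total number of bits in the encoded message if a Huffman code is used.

238

Build the Huffman tree bottom-up:
combine be(6), ga(8) → 14
combine de(11), ep(12) → 23
combine ze(13), 14 → 27
combine et(15), al(22) → 37
combine 23, 27 → 50
combine 37, 50 → 87
Total encoded bits = sum of merged weights = 14 + 23 + 27 + 37 + 50 + 87 = 238.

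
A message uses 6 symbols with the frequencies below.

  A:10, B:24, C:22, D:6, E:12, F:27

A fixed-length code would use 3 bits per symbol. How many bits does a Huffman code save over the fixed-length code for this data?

Fixed-length: 3 bits × 101 symbols = 303 bits.
Huffman merges:
merge D(6) and A(10): 16
merge E(12) and 16: 28
merge C(22) and B(24): 46
merge F(27) and 28: 55
merge 46 and 55: 101
Huffman total = 16 + 28 + 46 + 55 + 101 = 246 bits.
Saving = 303 − 246 = 57 bits.

57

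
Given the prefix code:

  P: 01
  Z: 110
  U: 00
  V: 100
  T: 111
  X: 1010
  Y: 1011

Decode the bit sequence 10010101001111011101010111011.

VXVTYXYY

Read left to right; each codeword is recognised as soon as it completes (prefix code):
  100→V | 1010→X | 100→V | 111→T | 1011→Y | 1010→X | 1011→Y | 1011→Y
Decoded message: VXVTYXYY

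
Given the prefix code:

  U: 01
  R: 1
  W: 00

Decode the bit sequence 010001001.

Read left to right; each codeword is recognised as soon as it completes (prefix code):
  01→U | 00→W | 01→U | 00→W | 1→R
Decoded message: UWUWR

UWUWR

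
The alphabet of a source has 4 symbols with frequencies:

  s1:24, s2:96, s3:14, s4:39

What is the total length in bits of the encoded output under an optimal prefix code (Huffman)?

288

Merge the two smallest weights repeatedly:
combine s3(14), s1(24) → 38
combine 38, s4(39) → 77
combine 77, s2(96) → 173
The encoded length is the sum of every internal node's weight: 38 + 77 + 173 = 288 bits.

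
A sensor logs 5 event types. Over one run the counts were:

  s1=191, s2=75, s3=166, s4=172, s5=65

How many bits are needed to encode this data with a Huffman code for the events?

1478

Merge the two smallest weights repeatedly:
s5(65) + s2(75) → 140
140 + s3(166) → 306
s4(172) + s1(191) → 363
306 + 363 → 669
The encoded length is the sum of every internal node's weight: 140 + 306 + 363 + 669 = 1478 bits.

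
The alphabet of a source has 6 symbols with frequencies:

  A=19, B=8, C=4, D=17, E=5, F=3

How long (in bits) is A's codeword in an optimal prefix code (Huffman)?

2

Repeatedly merge the two smallest:
merge F(3) and C(4): 7
merge E(5) and 7: 12
merge B(8) and 12: 20
merge D(17) and A(19): 36
merge 20 and 36: 56
The subtree containing A is merged 2 times, so code length = 2.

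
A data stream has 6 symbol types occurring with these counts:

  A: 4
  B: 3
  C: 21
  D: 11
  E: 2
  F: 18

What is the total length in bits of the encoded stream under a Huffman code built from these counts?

131

Merge the two smallest weights repeatedly:
combine E(2), B(3) → 5
combine A(4), 5 → 9
combine 9, D(11) → 20
combine F(18), 20 → 38
combine C(21), 38 → 59
Each symbol's bit-cost is frequency × depth; summing gives 131 bits (equivalently 5 + 9 + 20 + 38 + 59).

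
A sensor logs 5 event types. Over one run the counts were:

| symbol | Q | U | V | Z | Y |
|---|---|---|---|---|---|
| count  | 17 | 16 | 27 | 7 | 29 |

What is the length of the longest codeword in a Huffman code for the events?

3

Merge the two lowest-weight nodes at each step:
merge Z(7) and U(16): 23
merge Q(17) and 23: 40
merge V(27) and Y(29): 56
merge 40 and 56: 96
The rarest symbols sit at the bottom; the longest codeword is 3 bits.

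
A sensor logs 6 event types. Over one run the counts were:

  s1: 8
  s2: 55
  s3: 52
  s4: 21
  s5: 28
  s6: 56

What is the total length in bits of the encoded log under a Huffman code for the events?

Merge the two smallest weights repeatedly:
merge s1(8) and s4(21): 29
merge s5(28) and 29: 57
merge s3(52) and s2(55): 107
merge s6(56) and 57: 113
merge 107 and 113: 220
Each symbol's bit-cost is frequency × depth; summing gives 526 bits (equivalently 29 + 57 + 107 + 113 + 220).

526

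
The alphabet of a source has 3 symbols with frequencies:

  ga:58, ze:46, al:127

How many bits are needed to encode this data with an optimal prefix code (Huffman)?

335

Greedily combine the two least-frequent nodes:
ze(46) + ga(58) → 104
104 + al(127) → 231
Total encoded bits = sum of merged weights = 104 + 231 = 335.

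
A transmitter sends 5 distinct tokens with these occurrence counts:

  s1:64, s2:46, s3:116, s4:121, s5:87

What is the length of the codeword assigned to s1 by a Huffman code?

3

Huffman merges, smallest pair first:
combine s2(46), s1(64) → 110
combine s5(87), 110 → 197
combine s3(116), s4(121) → 237
combine 197, 237 → 434
s1's leaf is at depth 3, giving a 3-bit codeword.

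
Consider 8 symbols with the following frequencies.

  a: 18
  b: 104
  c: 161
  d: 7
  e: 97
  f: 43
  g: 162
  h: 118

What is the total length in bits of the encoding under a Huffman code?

1900

Greedily combine the two least-frequent nodes:
merge d(7) and a(18): 25
merge 25 and f(43): 68
merge 68 and e(97): 165
merge b(104) and h(118): 222
merge c(161) and g(162): 323
merge 165 and 222: 387
merge 323 and 387: 710
Total encoded bits = sum of merged weights = 25 + 68 + 165 + 222 + 323 + 387 + 710 = 1900.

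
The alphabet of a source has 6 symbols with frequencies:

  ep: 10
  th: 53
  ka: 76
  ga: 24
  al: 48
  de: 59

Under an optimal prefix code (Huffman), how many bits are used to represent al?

Build the tree from the bottom:
ep(10) + ga(24) → 34
34 + al(48) → 82
th(53) + de(59) → 112
ka(76) + 82 → 158
112 + 158 → 270
The subtree containing al is merged 3 times, so code length = 3.

3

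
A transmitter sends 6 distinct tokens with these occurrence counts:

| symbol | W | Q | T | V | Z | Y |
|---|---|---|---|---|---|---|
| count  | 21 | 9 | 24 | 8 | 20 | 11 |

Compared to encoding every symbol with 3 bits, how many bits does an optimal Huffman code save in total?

Fixed-length: 3 bits × 93 symbols = 279 bits.
Huffman merges:
combine V(8), Q(9) → 17
combine Y(11), 17 → 28
combine Z(20), W(21) → 41
combine T(24), 28 → 52
combine 41, 52 → 93
Huffman total = 17 + 28 + 41 + 52 + 93 = 231 bits.
Saving = 279 − 231 = 48 bits.

48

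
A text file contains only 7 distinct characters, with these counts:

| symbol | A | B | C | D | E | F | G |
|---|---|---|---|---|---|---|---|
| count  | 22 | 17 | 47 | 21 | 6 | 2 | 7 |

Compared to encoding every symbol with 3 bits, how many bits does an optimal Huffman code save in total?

71

Fixed-length: 3 bits × 122 symbols = 366 bits.
Huffman merges:
combine F(2), E(6) → 8
combine G(7), 8 → 15
combine 15, B(17) → 32
combine D(21), A(22) → 43
combine 32, 43 → 75
combine C(47), 75 → 122
Huffman total = 8 + 15 + 32 + 43 + 75 + 122 = 295 bits.
Saving = 366 − 295 = 71 bits.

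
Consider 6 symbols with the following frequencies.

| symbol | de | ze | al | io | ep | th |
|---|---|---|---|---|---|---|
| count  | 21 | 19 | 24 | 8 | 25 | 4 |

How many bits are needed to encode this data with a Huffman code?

245

Build the Huffman tree bottom-up:
merge th(4) and io(8): 12
merge 12 and ze(19): 31
merge de(21) and al(24): 45
merge ep(25) and 31: 56
merge 45 and 56: 101
Total encoded bits = sum of merged weights = 12 + 31 + 45 + 56 + 101 = 245.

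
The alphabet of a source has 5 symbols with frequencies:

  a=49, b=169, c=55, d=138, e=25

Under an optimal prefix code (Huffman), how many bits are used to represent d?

Repeatedly merge the two smallest:
combine e(25), a(49) → 74
combine c(55), 74 → 129
combine 129, d(138) → 267
combine b(169), 267 → 436
d's leaf is at depth 2, giving a 2-bit codeword.

2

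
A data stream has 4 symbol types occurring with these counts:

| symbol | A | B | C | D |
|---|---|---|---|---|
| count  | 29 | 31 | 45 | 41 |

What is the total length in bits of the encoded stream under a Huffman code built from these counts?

Greedily combine the two least-frequent nodes:
merge A(29) and B(31): 60
merge D(41) and C(45): 86
merge 60 and 86: 146
Each symbol's bit-cost is frequency × depth; summing gives 292 bits (equivalently 60 + 86 + 146).

292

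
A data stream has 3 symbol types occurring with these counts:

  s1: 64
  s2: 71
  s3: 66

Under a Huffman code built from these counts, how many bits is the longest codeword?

2

Merge the two lowest-weight nodes at each step:
merge s1(64) and s3(66): 130
merge s2(71) and 130: 201
Maximum depth reached is 2.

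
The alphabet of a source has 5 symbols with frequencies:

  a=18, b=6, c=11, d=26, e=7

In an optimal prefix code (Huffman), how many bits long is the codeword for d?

1

Build the tree from the bottom:
merge b(6) and e(7): 13
merge c(11) and 13: 24
merge a(18) and 24: 42
merge d(26) and 42: 68
d is merged only at the final step, so code length = 1.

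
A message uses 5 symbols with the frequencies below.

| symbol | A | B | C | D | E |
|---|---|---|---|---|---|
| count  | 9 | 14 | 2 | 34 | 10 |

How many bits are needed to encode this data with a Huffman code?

136

Build the Huffman tree bottom-up:
merge C(2) and A(9): 11
merge E(10) and 11: 21
merge B(14) and 21: 35
merge D(34) and 35: 69
Each symbol's bit-cost is frequency × depth; summing gives 136 bits (equivalently 11 + 21 + 35 + 69).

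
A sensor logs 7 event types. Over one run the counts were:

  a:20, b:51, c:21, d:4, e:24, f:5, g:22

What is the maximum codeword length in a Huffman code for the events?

Merge the two lowest-weight nodes at each step:
merge d(4) and f(5): 9
merge 9 and a(20): 29
merge c(21) and g(22): 43
merge e(24) and 29: 53
merge 43 and b(51): 94
merge 53 and 94: 147
The first pair merged (d, f) ends up deepest, at depth 4.

4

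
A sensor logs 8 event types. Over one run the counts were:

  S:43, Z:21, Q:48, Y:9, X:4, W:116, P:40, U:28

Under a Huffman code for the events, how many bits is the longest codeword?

6

Merge the two lowest-weight nodes at each step:
merge X(4) and Y(9): 13
merge 13 and Z(21): 34
merge U(28) and 34: 62
merge P(40) and S(43): 83
merge Q(48) and 62: 110
merge 83 and 110: 193
merge W(116) and 193: 309
The first pair merged (X, Y) ends up deepest, at depth 6.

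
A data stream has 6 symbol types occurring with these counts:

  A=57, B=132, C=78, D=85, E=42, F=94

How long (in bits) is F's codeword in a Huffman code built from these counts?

2

Huffman merges, smallest pair first:
combine E(42), A(57) → 99
combine C(78), D(85) → 163
combine F(94), 99 → 193
combine B(132), 163 → 295
combine 193, 295 → 488
F's leaf is at depth 2, giving a 2-bit codeword.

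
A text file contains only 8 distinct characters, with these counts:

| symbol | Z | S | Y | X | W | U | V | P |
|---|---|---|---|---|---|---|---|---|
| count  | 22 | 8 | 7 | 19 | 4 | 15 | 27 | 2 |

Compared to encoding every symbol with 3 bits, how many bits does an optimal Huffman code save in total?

30

Fixed-length: 3 bits × 104 symbols = 312 bits.
Huffman merges:
merge P(2) and W(4): 6
merge 6 and Y(7): 13
merge S(8) and 13: 21
merge U(15) and X(19): 34
merge 21 and Z(22): 43
merge V(27) and 34: 61
merge 43 and 61: 104
Huffman total = 6 + 13 + 21 + 34 + 43 + 61 + 104 = 282 bits.
Saving = 312 − 282 = 30 bits.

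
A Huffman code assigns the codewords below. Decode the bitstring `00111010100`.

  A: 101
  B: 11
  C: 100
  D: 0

Read left to right; each codeword is recognised as soon as it completes (prefix code):
  0→D | 0→D | 11→B | 101→A | 0→D | 100→C
Decoded message: DDBADC

DDBADC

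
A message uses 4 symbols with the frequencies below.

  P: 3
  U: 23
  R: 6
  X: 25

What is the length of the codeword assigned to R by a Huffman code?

Build the tree from the bottom:
merge P(3) and R(6): 9
merge 9 and U(23): 32
merge X(25) and 32: 57
R sits 3 levels below the root, so its codeword is 3 bits.

3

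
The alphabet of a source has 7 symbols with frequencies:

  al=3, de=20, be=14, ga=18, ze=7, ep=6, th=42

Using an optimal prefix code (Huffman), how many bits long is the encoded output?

271

Build the Huffman tree bottom-up:
combine al(3), ep(6) → 9
combine ze(7), 9 → 16
combine be(14), 16 → 30
combine ga(18), de(20) → 38
combine 30, 38 → 68
combine th(42), 68 → 110
The encoded length is the sum of every internal node's weight: 9 + 16 + 30 + 38 + 68 + 110 = 271 bits.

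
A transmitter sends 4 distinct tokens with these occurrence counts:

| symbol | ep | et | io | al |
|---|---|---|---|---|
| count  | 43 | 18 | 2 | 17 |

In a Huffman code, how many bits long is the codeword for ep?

1

Huffman merges, smallest pair first:
io(2) + al(17) → 19
et(18) + 19 → 37
37 + ep(43) → 80
ep sits one level below the root: a 1-bit codeword.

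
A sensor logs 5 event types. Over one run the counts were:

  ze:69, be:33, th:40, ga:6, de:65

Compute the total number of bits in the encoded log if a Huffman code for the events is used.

465

Greedily combine the two least-frequent nodes:
combine ga(6), be(33) → 39
combine 39, th(40) → 79
combine de(65), ze(69) → 134
combine 79, 134 → 213
Each symbol's bit-cost is frequency × depth; summing gives 465 bits (equivalently 39 + 79 + 134 + 213).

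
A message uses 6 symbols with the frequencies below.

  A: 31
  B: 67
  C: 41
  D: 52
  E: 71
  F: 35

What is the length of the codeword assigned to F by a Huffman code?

Huffman merges, smallest pair first:
merge A(31) and F(35): 66
merge C(41) and D(52): 93
merge 66 and B(67): 133
merge E(71) and 93: 164
merge 133 and 164: 297
The subtree containing F is merged 3 times, so code length = 3.

3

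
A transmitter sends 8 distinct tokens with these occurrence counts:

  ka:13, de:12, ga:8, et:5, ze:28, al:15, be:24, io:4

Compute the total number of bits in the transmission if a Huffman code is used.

301

Build the Huffman tree bottom-up:
combine io(4), et(5) → 9
combine ga(8), 9 → 17
combine de(12), ka(13) → 25
combine al(15), 17 → 32
combine be(24), 25 → 49
combine ze(28), 32 → 60
combine 49, 60 → 109
Total encoded bits = sum of merged weights = 9 + 17 + 25 + 32 + 49 + 60 + 109 = 301.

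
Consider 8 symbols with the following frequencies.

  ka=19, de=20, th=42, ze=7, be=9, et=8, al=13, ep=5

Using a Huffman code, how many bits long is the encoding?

336

Greedily combine the two least-frequent nodes:
combine ep(5), ze(7) → 12
combine et(8), be(9) → 17
combine 12, al(13) → 25
combine 17, ka(19) → 36
combine de(20), 25 → 45
combine 36, th(42) → 78
combine 45, 78 → 123
Each symbol's bit-cost is frequency × depth; summing gives 336 bits (equivalently 12 + 17 + 25 + 36 + 45 + 78 + 123).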